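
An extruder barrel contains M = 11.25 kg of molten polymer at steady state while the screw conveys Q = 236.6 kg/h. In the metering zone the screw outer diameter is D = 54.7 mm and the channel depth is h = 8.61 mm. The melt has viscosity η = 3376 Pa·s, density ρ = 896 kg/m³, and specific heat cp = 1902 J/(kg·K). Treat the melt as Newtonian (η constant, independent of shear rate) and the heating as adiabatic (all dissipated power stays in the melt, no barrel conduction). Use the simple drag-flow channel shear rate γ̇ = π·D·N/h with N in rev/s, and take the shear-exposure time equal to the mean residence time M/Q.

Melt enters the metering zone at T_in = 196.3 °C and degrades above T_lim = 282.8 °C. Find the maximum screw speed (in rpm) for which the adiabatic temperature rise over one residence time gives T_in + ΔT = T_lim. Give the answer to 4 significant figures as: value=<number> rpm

Throughput in SI: Q_s = 236.6 kg/h ÷ 3600 s/h = 0.0657222 kg/s
t_res = M / Q_s = 11.25 / 0.0657222 = 171.175 s
D = 54.7 mm = 0.0547 m;  h = 8.61 mm = 0.00861 m
ΔT_a = T_lim − T_in = 282.8 °C − 196.3 °C = 86.5 K
γ̇_max² = ΔT_a·ρ·cp/(η·t_res) = 86.5·896·1902/(3376·171.175) = 255.089 s⁻²
γ̇_max = sqrt(255.089) = 15.9715 s⁻¹
N_max = γ̇_max·h / (π·D) = 15.9715 · 0.00861 / (π · 0.0547) = 0.800225 rev/s = 48.0135 rpm

value=48.01 rpm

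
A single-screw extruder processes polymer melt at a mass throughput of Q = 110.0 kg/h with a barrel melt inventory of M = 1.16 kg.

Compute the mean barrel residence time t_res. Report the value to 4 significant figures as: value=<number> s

value=37.96 s

Throughput in SI: Q_s = 110.0 kg/h ÷ 3600 s/h = 0.0305556 kg/s
t_res = M / Q_s = 1.16 / 0.0305556 = 37.9636 s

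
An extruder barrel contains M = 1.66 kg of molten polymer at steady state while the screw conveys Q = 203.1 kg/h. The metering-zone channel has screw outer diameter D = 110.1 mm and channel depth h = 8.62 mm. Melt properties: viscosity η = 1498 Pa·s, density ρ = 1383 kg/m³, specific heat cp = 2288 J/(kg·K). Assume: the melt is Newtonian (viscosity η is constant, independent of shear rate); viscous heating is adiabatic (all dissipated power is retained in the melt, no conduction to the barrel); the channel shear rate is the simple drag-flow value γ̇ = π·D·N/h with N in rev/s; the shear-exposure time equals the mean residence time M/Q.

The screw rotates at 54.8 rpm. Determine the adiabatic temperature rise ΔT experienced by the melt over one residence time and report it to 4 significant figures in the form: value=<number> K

value=18.71 K

Q_s = Q / 3600 = 203.1 / 3600 = 0.0564167 kg/s
t_res = M / Q_s = 1.66 / 0.0564167 = 29.4239 s
Convert to SI: D = 0.1101 m, h = 0.00862 m, N = 54.8/60 = 0.913333 rev/s
γ̇ = π·D·N / h = π · 0.1101 · 0.913333 / 0.00862 = 36.6488 s⁻¹
ΔT = η·γ̇²·t_res / (ρ·cp) = 1498 · (36.6488)² · 29.4239 / (1383 · 2288) = 18.7091 K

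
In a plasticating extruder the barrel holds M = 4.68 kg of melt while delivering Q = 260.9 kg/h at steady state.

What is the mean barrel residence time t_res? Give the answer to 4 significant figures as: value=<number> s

value=64.58 s

Convert throughput: Q = 260.9 kg/h = 260.9/3600 = 0.0724722 kg/s
Mean residence time: t_res = M/Q_s = 4.68 kg / 0.0724722 kg/s = 64.5765 s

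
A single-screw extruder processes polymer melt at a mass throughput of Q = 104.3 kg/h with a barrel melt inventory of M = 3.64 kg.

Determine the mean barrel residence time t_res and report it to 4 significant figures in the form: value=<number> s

value=125.6 s

Throughput in SI: Q_s = 104.3 kg/h ÷ 3600 s/h = 0.0289722 kg/s
t_res = M / Q_s = 3.64 / 0.0289722 = 125.638 s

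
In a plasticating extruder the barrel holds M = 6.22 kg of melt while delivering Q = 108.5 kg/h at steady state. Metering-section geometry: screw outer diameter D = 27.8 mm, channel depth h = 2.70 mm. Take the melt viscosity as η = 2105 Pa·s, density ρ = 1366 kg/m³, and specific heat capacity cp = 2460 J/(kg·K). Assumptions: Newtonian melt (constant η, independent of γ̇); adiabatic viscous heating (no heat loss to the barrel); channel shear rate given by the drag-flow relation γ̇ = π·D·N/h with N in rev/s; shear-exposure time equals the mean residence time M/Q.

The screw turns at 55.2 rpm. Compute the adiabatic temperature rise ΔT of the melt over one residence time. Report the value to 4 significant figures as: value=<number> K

value=114.5 K

Throughput in SI: Q_s = 108.5 kg/h ÷ 3600 s/h = 0.0301389 kg/s
Mean residence time: t_res = M/Q_s = 6.22 kg / 0.0301389 kg/s = 206.378 s
Convert to SI: D = 0.0278 m, h = 0.0027 m, N = 55.2/60 = 0.92 rev/s
γ̇ = π·D·N / h = π · 0.0278 · 0.92 / 0.0027 = 29.759 s⁻¹
ΔT = η·γ̇²·t_res/(ρ·cp) = [2105 × 29.759² × 206.378] / [1366 × 2460] = 114.49 K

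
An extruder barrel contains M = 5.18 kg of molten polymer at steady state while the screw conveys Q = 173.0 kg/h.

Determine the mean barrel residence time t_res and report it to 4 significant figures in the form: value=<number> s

value=107.8 s

Q_s = Q / 3600 = 173.0 / 3600 = 0.0480556 kg/s
Mean residence time: t_res = M/Q_s = 5.18 kg / 0.0480556 kg/s = 107.792 s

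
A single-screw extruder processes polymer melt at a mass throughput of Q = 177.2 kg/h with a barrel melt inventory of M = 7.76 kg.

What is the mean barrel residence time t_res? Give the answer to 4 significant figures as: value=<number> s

Throughput in SI: Q_s = 177.2 kg/h ÷ 3600 s/h = 0.0492222 kg/s
Mean residence time: t_res = M/Q_s = 7.76 kg / 0.0492222 kg/s = 157.652 s

value=157.7 s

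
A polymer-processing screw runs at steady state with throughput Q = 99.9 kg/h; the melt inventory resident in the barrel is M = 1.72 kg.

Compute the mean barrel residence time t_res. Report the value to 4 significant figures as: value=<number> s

value=61.98 s

Q_s = Q / 3600 = 99.9 / 3600 = 0.02775 kg/s
t_res = M / Q_s = 1.72 / 0.02775 = 61.982 s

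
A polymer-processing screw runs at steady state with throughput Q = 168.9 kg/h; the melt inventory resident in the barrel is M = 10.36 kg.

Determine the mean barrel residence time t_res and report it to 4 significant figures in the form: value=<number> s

Throughput in SI: Q_s = 168.9 kg/h ÷ 3600 s/h = 0.0469167 kg/s
t_res = M / Q_s = 10.36 ÷ 0.0469167 = 220.817 s

value=220.8 s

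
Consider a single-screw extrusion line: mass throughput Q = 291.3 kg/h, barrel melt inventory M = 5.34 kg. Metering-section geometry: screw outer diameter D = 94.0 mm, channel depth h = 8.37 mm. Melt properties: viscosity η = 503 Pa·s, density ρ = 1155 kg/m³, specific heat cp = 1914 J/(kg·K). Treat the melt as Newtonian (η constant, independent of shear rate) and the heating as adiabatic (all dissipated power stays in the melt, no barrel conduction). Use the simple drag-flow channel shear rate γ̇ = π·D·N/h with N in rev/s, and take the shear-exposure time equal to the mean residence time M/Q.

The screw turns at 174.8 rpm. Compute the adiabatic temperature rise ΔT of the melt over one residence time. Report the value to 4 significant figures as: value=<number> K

value=158.6 K

Q_s = Q / 3600 = 291.3 / 3600 = 0.0809167 kg/s
Mean residence time: t_res = M/Q_s = 5.34 kg / 0.0809167 kg/s = 65.9938 s
Geometry in metres: D = 94.0 mm → 0.094 m, h = 8.37 mm → 0.00837 m; screw speed N = 174.8 rpm = 2.91333 rev/s
γ̇ = π·D·N / h = π · 0.094 · 2.91333 / 0.00837 = 102.788 s⁻¹
ΔT = η·γ̇²·t_res / (ρ·cp) = 503 · (102.788)² · 65.9938 / (1155 · 1914) = 158.647 K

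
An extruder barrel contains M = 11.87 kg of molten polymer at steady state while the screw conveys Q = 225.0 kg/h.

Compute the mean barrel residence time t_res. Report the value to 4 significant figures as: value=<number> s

value=189.9 s

Convert throughput: Q = 225.0 kg/h = 225.0/3600 = 0.0625 kg/s
Mean residence time: t_res = M/Q_s = 11.87 kg / 0.0625 kg/s = 189.92 s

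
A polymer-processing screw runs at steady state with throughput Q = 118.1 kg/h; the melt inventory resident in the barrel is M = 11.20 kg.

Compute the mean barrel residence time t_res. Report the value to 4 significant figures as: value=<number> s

value=341.4 s

Q_s = Q / 3600 = 118.1 / 3600 = 0.0328056 kg/s
Mean residence time: t_res = M/Q_s = 11.20 kg / 0.0328056 kg/s = 341.406 s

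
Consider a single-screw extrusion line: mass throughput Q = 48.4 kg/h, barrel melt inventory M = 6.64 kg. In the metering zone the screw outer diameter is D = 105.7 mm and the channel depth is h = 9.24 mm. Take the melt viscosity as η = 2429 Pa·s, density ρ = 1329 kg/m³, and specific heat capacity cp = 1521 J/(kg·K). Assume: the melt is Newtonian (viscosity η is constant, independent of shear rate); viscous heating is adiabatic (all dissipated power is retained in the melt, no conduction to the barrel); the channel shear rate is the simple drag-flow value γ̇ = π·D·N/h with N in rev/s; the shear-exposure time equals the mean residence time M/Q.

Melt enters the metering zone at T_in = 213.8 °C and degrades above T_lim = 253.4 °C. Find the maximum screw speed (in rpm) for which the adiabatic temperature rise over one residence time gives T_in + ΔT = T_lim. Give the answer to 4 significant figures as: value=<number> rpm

value=13.64 rpm

Throughput in SI: Q_s = 48.4 kg/h ÷ 3600 s/h = 0.0134444 kg/s
t_res = M / Q_s = 6.64 / 0.0134444 = 493.884 s
Geometry in SI: D = 105.7 mm → 0.1057 m, h = 9.24 mm → 0.00924 m
ΔT_a = T_lim − T_in = 253.4 − 213.8 = 39.6 K
γ̇_max² = ΔT_a·ρ·cp/(η·t_res) = 39.6·1329·1521/(2429·493.884) = 66.7262 s⁻²
γ̇_max = sqrt(66.7262) = 8.16861 s⁻¹
N_max = γ̇_max·h / (π·D) = 8.16861 · 0.00924 / (π · 0.1057) = 0.227298 rev/s = 13.6379 rpm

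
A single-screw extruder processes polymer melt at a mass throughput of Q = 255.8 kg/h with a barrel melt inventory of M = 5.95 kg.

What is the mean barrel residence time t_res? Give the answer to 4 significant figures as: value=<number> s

Q_s = Q / 3600 = 255.8 / 3600 = 0.0710556 kg/s
t_res = M / Q_s = 5.95 ÷ 0.0710556 = 83.7373 s

value=83.74 s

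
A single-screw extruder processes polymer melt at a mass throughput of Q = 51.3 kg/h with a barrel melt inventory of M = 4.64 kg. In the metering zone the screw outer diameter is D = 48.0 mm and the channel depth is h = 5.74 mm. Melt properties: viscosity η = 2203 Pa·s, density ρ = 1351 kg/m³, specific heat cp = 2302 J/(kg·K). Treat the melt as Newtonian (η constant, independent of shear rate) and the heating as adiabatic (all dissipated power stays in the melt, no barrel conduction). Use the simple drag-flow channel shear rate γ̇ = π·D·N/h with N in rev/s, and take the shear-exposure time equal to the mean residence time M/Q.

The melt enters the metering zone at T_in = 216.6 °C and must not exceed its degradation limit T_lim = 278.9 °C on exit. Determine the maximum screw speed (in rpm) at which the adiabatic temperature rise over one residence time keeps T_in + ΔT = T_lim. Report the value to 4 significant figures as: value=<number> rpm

value=37.54 rpm

Convert throughput: Q = 51.3 kg/h = 51.3/3600 = 0.01425 kg/s
t_res = M / Q_s = 4.64 ÷ 0.01425 = 325.614 s
Convert to metres: D = 0.048 m, h = 0.00574 m
ΔT_a = T_lim − T_in = 278.9 °C − 216.6 °C = 62.3 K
γ̇_max² = ΔT_a·ρ·cp / (η·t_res) = [62.3 × 1351 × 2302] / [2203 × 325.614] = 270.104 s⁻²
γ̇_max = sqrt(270.104) = 16.4348 s⁻¹
Solve γ̇ = πDN/h for N: N_max = γ̇_max·h/(π·D) = 16.4348 × 0.00574 / (π × 0.048) = 0.625585 rev/s = 37.5351 rpm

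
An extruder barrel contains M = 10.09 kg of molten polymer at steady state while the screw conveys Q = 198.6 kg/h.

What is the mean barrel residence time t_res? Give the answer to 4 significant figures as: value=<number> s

Q_s = Q / 3600 = 198.6 / 3600 = 0.0551667 kg/s
Mean residence time: t_res = M/Q_s = 10.09 kg / 0.0551667 kg/s = 182.9 s

value=182.9 s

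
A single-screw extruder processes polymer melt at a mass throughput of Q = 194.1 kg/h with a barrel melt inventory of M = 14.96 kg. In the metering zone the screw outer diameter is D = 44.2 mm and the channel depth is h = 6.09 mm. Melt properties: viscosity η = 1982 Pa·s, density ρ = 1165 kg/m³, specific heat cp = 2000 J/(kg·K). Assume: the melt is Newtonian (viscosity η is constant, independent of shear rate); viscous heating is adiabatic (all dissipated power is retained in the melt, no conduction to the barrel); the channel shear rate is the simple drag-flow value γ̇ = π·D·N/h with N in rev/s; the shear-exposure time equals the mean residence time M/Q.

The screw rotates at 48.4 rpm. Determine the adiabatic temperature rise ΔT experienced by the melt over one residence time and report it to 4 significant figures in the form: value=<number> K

Q_s = Q / 3600 = 194.1 / 3600 = 0.0539167 kg/s
t_res = M / Q_s = 14.96 / 0.0539167 = 277.465 s
Geometry in metres: D = 44.2 mm → 0.0442 m, h = 6.09 mm → 0.00609 m; screw speed N = 48.4 rpm = 0.806667 rev/s
γ̇ = π D N / h = (π)(0.0442)(0.806667) / 0.00609 = 18.3928 s⁻¹
Adiabatic rise: ΔT = η γ̇² t_res / (ρ cp) = 1982·(18.3928)²·277.465 / (1165·2000) = 79.8462 K

value=79.85 K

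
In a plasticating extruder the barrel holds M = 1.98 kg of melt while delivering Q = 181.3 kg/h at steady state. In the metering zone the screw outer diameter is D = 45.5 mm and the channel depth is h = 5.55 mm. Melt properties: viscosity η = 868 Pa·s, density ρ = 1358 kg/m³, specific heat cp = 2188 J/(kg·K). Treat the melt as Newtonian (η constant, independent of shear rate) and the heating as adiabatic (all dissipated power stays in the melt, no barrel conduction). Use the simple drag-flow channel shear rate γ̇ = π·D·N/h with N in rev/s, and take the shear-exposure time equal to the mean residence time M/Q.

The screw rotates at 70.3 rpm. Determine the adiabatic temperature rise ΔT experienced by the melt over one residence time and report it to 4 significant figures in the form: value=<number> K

Throughput in SI: Q_s = 181.3 kg/h ÷ 3600 s/h = 0.0503611 kg/s
t_res = M / Q_s = 1.98 ÷ 0.0503611 = 39.3161 s
Geometry in metres: D = 45.5 mm → 0.0455 m, h = 5.55 mm → 0.00555 m; screw speed N = 70.3 rpm = 1.17167 rev/s
γ̇ = π D N / h = (π)(0.0455)(1.17167) / 0.00555 = 30.1767 s⁻¹
Adiabatic rise: ΔT = η γ̇² t_res / (ρ cp) = 868·(30.1767)²·39.3161 / (1358·2188) = 10.4589 K

value=10.46 K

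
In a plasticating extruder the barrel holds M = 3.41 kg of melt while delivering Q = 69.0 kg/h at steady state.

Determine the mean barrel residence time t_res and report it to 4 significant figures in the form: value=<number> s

value=177.9 s

Convert throughput: Q = 69.0 kg/h = 69.0/3600 = 0.0191667 kg/s
t_res = M / Q_s = 3.41 / 0.0191667 = 177.913 s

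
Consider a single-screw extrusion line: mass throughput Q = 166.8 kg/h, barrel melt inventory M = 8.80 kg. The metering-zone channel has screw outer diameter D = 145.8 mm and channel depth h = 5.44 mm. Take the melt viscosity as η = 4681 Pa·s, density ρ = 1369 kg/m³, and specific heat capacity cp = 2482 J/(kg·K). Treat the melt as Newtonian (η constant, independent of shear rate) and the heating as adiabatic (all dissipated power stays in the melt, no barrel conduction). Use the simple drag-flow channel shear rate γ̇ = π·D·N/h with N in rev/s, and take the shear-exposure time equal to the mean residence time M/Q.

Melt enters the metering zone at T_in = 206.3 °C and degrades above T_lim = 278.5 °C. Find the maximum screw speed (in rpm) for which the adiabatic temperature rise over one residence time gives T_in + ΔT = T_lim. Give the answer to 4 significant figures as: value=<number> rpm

value=11.84 rpm

Convert throughput: Q = 166.8 kg/h = 166.8/3600 = 0.0463333 kg/s
t_res = M / Q_s = 8.80 ÷ 0.0463333 = 189.928 s
Geometry in SI: D = 145.8 mm → 0.1458 m, h = 5.44 mm → 0.00544 m
ΔT_a = T_lim − T_in = 278.5 °C − 206.3 °C = 72.2 K
γ̇_max² = ΔT_a·ρ·cp/(η·t_res) = 72.2·1369·2482/(4681·189.928) = 275.94 s⁻²
Take the square root: γ̇_max = √(275.94) = 16.6114 s⁻¹
N_max = γ̇_max·h / (π·D) = 16.6114 · 0.00544 / (π · 0.1458) = 0.197287 rev/s = 11.8372 rpm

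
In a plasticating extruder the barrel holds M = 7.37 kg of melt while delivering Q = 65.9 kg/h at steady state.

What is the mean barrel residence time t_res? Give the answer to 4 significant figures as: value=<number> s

Q_s = Q / 3600 = 65.9 / 3600 = 0.0183056 kg/s
t_res = M / Q_s = 7.37 / 0.0183056 = 402.61 s

value=402.6 s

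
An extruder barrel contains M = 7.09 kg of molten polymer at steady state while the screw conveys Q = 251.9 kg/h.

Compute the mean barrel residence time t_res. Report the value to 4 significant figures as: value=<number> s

value=101.3 s

Throughput in SI: Q_s = 251.9 kg/h ÷ 3600 s/h = 0.0699722 kg/s
t_res = M / Q_s = 7.09 ÷ 0.0699722 = 101.326 s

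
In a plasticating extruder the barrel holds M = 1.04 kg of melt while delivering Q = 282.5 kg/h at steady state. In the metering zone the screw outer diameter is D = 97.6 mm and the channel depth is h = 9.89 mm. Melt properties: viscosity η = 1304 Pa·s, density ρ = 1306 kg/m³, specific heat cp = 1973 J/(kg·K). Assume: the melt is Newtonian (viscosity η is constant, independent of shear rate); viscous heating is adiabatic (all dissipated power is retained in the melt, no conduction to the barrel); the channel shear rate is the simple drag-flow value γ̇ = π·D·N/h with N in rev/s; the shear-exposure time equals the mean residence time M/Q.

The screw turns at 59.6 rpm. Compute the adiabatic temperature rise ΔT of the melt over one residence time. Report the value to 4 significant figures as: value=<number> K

Convert throughput: Q = 282.5 kg/h = 282.5/3600 = 0.0784722 kg/s
t_res = M / Q_s = 1.04 ÷ 0.0784722 = 13.2531 s
Convert to SI: D = 0.0976 m, h = 0.00989 m, N = 59.6/60 = 0.993333 rev/s
γ̇ = π D N / h = (π)(0.0976)(0.993333) / 0.00989 = 30.7963 s⁻¹
ΔT = η·γ̇²·t_res/(ρ·cp) = [1304 × 30.7963² × 13.2531] / [1306 × 1973] = 6.36094 K

value=6.361 K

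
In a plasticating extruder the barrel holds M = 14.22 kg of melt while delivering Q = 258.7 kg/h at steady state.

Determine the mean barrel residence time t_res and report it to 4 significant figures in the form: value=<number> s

Q_s = Q / 3600 = 258.7 / 3600 = 0.0718611 kg/s
Mean residence time: t_res = M/Q_s = 14.22 kg / 0.0718611 kg/s = 197.882 s

value=197.9 s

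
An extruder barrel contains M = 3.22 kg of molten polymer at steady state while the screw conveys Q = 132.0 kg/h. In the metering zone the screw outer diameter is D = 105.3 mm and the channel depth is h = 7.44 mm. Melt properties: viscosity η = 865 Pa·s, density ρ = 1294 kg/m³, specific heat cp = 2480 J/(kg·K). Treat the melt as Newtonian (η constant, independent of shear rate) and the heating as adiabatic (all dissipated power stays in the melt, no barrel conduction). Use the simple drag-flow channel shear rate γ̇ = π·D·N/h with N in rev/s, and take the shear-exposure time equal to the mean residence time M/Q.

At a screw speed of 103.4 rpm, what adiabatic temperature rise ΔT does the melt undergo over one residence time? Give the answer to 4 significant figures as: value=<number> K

Q_s = Q / 3600 = 132.0 / 3600 = 0.0366667 kg/s
t_res = M / Q_s = 3.22 / 0.0366667 = 87.8182 s
Convert to SI: D = 0.1053 m, h = 0.00744 m, N = 103.4/60 = 1.72333 rev/s
γ̇ = π·D·N / h = π · 0.1053 · 1.72333 / 0.00744 = 76.6257 s⁻¹
Adiabatic rise: ΔT = η γ̇² t_res / (ρ cp) = 865·(76.6257)²·87.8182 / (1294·2480) = 138.984 K

value=139.0 K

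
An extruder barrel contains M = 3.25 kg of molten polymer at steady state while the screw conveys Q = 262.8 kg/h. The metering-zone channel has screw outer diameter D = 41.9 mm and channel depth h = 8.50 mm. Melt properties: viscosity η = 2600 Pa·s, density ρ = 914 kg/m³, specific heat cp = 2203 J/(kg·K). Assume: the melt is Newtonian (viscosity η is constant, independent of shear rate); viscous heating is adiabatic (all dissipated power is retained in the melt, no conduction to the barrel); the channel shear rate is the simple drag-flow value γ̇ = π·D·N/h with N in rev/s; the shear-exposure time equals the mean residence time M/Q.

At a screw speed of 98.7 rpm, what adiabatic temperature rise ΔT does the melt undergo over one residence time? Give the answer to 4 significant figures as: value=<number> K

Throughput in SI: Q_s = 262.8 kg/h ÷ 3600 s/h = 0.073 kg/s
t_res = M / Q_s = 3.25 / 0.073 = 44.5205 s
Convert to SI: D = 0.0419 m, h = 0.0085 m, N = 98.7/60 = 1.645 rev/s
Shear rate: γ̇ = πDN/h = π·0.0419·1.645/0.0085 = 25.4748 s⁻¹
ΔT = η·γ̇²·t_res/(ρ·cp) = [2600 × 25.4748² × 44.5205] / [914 × 2203] = 37.3074 K

value=37.31 K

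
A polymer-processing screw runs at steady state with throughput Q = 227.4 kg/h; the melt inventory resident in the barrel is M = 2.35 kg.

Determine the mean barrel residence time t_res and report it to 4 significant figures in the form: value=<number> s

value=37.20 s

Q_s = Q / 3600 = 227.4 / 3600 = 0.0631667 kg/s
Mean residence time: t_res = M/Q_s = 2.35 kg / 0.0631667 kg/s = 37.2032 s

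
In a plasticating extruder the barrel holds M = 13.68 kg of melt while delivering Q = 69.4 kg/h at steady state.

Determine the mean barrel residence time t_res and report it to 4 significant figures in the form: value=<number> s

value=709.6 s

Q_s = Q / 3600 = 69.4 / 3600 = 0.0192778 kg/s
Mean residence time: t_res = M/Q_s = 13.68 kg / 0.0192778 kg/s = 709.625 s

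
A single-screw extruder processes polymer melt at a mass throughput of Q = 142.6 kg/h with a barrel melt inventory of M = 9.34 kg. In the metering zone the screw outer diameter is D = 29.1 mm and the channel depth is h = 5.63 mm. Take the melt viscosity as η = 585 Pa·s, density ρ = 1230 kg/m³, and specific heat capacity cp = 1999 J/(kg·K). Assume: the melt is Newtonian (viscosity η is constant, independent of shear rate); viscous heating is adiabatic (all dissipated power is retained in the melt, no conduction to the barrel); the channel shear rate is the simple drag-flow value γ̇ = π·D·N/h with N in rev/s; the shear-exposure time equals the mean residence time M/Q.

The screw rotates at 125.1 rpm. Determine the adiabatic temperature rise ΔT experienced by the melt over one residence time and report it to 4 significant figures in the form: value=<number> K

Throughput in SI: Q_s = 142.6 kg/h ÷ 3600 s/h = 0.0396111 kg/s
Mean residence time: t_res = M/Q_s = 9.34 kg / 0.0396111 kg/s = 235.792 s
D = 29.1 mm = 0.0291 m;  h = 5.63 mm = 0.00563 m;  N = 125.1 rpm / 60 = 2.085 rev/s
Shear rate: γ̇ = πDN/h = π·0.0291·2.085/0.00563 = 33.8564 s⁻¹
ΔT = η·γ̇²·t_res / (ρ·cp) = 585 · (33.8564)² · 235.792 / (1230 · 1999) = 64.3056 K

value=64.31 K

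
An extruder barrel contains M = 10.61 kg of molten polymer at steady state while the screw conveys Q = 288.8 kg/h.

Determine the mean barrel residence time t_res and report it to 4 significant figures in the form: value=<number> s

Convert throughput: Q = 288.8 kg/h = 288.8/3600 = 0.0802222 kg/s
Mean residence time: t_res = M/Q_s = 10.61 kg / 0.0802222 kg/s = 132.258 s

value=132.3 s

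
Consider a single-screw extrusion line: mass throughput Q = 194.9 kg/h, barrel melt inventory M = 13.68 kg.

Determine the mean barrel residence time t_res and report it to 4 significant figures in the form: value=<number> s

value=252.7 s

Throughput in SI: Q_s = 194.9 kg/h ÷ 3600 s/h = 0.0541389 kg/s
Mean residence time: t_res = M/Q_s = 13.68 kg / 0.0541389 kg/s = 252.683 s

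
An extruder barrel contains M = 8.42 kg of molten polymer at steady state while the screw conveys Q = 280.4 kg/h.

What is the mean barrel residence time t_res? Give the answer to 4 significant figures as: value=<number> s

value=108.1 s

Q_s = Q / 3600 = 280.4 / 3600 = 0.0778889 kg/s
t_res = M / Q_s = 8.42 / 0.0778889 = 108.103 s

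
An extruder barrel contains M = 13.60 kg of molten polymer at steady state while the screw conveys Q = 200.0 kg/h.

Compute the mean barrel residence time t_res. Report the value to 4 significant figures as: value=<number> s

value=244.8 s

Convert throughput: Q = 200.0 kg/h = 200.0/3600 = 0.0555556 kg/s
t_res = M / Q_s = 13.60 ÷ 0.0555556 = 244.8 s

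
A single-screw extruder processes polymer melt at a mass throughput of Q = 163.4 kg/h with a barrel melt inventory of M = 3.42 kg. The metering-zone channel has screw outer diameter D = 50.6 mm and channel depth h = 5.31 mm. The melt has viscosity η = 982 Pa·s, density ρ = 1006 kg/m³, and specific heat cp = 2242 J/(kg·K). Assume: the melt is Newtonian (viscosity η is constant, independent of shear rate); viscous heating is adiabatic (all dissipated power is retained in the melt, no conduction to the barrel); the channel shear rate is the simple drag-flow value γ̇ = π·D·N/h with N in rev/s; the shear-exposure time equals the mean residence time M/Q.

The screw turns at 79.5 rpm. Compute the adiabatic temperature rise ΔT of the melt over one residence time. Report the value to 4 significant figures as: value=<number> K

Throughput in SI: Q_s = 163.4 kg/h ÷ 3600 s/h = 0.0453889 kg/s
Mean residence time: t_res = M/Q_s = 3.42 kg / 0.0453889 kg/s = 75.3488 s
Geometry in metres: D = 50.6 mm → 0.0506 m, h = 5.31 mm → 0.00531 m; screw speed N = 79.5 rpm = 1.325 rev/s
γ̇ = π D N / h = (π)(0.0506)(1.325) / 0.00531 = 39.6663 s⁻¹
Adiabatic rise: ΔT = η γ̇² t_res / (ρ cp) = 982·(39.6663)²·75.3488 / (1006·2242) = 51.6176 K

value=51.62 K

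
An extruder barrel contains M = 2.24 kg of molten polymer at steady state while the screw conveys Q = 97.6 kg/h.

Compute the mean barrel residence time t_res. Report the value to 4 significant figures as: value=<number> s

Convert throughput: Q = 97.6 kg/h = 97.6/3600 = 0.0271111 kg/s
t_res = M / Q_s = 2.24 / 0.0271111 = 82.623 s

value=82.62 s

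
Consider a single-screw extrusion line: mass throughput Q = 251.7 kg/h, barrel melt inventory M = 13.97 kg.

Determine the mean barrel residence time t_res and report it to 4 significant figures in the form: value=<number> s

value=199.8 s

Q_s = Q / 3600 = 251.7 / 3600 = 0.0699167 kg/s
Mean residence time: t_res = M/Q_s = 13.97 kg / 0.0699167 kg/s = 199.809 s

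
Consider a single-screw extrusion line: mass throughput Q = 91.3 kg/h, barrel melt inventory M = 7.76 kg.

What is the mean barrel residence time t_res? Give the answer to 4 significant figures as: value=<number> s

Q_s = Q / 3600 = 91.3 / 3600 = 0.0253611 kg/s
t_res = M / Q_s = 7.76 / 0.0253611 = 305.98 s

value=306.0 s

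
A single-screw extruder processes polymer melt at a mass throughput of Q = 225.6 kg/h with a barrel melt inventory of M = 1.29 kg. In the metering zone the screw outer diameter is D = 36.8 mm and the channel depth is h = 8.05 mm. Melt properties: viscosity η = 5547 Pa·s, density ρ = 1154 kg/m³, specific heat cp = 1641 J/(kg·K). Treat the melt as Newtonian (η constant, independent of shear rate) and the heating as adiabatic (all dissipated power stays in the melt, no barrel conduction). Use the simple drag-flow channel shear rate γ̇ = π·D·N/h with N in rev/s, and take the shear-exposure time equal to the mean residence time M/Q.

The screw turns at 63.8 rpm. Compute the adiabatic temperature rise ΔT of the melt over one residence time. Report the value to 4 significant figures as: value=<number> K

value=14.06 K

Convert throughput: Q = 225.6 kg/h = 225.6/3600 = 0.0626667 kg/s
Mean residence time: t_res = M/Q_s = 1.29 kg / 0.0626667 kg/s = 20.5851 s
Convert to SI: D = 0.0368 m, h = 0.00805 m, N = 63.8/60 = 1.06333 rev/s
γ̇ = π D N / h = (π)(0.0368)(1.06333) / 0.00805 = 15.2711 s⁻¹
ΔT = η·γ̇²·t_res / (ρ·cp) = 5547 · (15.2711)² · 20.5851 / (1154 · 1641) = 14.0617 K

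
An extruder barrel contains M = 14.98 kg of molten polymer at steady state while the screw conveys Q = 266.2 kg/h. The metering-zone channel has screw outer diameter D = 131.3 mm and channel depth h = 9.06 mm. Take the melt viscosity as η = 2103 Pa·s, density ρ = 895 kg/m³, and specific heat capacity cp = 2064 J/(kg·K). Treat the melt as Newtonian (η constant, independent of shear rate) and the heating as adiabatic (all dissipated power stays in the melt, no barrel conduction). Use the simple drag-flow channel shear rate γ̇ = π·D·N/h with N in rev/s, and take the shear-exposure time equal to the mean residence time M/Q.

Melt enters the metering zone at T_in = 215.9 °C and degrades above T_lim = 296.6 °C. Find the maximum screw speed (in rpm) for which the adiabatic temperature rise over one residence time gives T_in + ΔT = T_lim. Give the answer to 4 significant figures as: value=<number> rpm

Q_s = Q / 3600 = 266.2 / 3600 = 0.0739444 kg/s
Mean residence time: t_res = M/Q_s = 14.98 kg / 0.0739444 kg/s = 202.585 s
D = 131.3 mm = 0.1313 m;  h = 9.06 mm = 0.00906 m
ΔT_a = T_lim − T_in = 296.6 − 215.9 = 80.7 K
Invert ΔT = ηγ̇²t_res/(ρcp) for γ̇: γ̇_max² = ΔT_a ρ cp / (η t_res) = 80.7·895·2064 / (2103·202.585) = 349.914 s⁻²
γ̇_max = sqrt(349.914) = 18.706 s⁻¹
Solve γ̇ = πDN/h for N: N_max = γ̇_max·h/(π·D) = 18.706 × 0.00906 / (π × 0.1313) = 0.41086 rev/s = 24.6516 rpm

value=24.65 rpm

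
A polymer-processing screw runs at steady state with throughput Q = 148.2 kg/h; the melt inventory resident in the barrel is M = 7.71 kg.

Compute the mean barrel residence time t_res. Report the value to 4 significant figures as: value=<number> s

Convert throughput: Q = 148.2 kg/h = 148.2/3600 = 0.0411667 kg/s
t_res = M / Q_s = 7.71 / 0.0411667 = 187.287 s

value=187.3 s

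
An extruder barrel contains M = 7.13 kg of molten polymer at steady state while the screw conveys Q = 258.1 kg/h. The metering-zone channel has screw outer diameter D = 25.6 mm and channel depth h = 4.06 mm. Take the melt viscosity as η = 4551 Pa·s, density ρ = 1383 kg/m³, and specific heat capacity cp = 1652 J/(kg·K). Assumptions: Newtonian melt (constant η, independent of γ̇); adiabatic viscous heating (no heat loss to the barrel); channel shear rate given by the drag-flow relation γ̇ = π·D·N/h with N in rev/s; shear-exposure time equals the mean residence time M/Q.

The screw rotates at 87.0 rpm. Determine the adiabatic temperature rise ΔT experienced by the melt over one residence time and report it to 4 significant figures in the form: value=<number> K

Q_s = Q / 3600 = 258.1 / 3600 = 0.0716944 kg/s
Mean residence time: t_res = M/Q_s = 7.13 kg / 0.0716944 kg/s = 99.4498 s
Convert to SI: D = 0.0256 m, h = 0.00406 m, N = 87.0/60 = 1.45 rev/s
Shear rate: γ̇ = πDN/h = π·0.0256·1.45/0.00406 = 28.7231 s⁻¹
Adiabatic rise: ΔT = η γ̇² t_res / (ρ cp) = 4551·(28.7231)²·99.4498 / (1383·1652) = 163.434 K

value=163.4 K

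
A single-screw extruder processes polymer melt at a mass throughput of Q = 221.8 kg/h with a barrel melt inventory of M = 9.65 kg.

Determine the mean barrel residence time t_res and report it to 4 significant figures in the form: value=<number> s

Q_s = Q / 3600 = 221.8 / 3600 = 0.0616111 kg/s
t_res = M / Q_s = 9.65 ÷ 0.0616111 = 156.628 s

value=156.6 s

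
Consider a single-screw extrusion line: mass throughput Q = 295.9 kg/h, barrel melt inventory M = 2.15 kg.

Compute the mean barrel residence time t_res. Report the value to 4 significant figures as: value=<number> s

value=26.16 s

Convert throughput: Q = 295.9 kg/h = 295.9/3600 = 0.0821944 kg/s
t_res = M / Q_s = 2.15 / 0.0821944 = 26.1575 s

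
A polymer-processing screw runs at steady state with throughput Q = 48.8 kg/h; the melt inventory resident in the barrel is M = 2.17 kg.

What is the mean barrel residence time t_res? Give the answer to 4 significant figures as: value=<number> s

value=160.1 s

Q_s = Q / 3600 = 48.8 / 3600 = 0.0135556 kg/s
t_res = M / Q_s = 2.17 / 0.0135556 = 160.082 s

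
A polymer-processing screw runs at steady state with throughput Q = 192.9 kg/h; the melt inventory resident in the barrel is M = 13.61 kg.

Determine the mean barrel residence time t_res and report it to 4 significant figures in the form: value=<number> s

Q_s = Q / 3600 = 192.9 / 3600 = 0.0535833 kg/s
t_res = M / Q_s = 13.61 ÷ 0.0535833 = 253.997 s

value=254.0 s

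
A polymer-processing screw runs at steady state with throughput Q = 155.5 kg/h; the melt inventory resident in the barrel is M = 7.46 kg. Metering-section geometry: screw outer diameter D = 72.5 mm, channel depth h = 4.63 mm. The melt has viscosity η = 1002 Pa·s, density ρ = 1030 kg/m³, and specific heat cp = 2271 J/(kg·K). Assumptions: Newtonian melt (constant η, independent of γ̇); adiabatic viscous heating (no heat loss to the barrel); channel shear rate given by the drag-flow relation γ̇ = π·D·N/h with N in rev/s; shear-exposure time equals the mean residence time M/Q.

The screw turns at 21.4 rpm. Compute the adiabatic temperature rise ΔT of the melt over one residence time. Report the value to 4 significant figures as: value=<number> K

value=22.78 K

Q_s = Q / 3600 = 155.5 / 3600 = 0.0431944 kg/s
t_res = M / Q_s = 7.46 ÷ 0.0431944 = 172.707 s
Geometry in metres: D = 72.5 mm → 0.0725 m, h = 4.63 mm → 0.00463 m; screw speed N = 21.4 rpm = 0.356667 rev/s
γ̇ = π·D·N / h = π · 0.0725 · 0.356667 / 0.00463 = 17.5456 s⁻¹
ΔT = η·γ̇²·t_res / (ρ·cp) = 1002 · (17.5456)² · 172.707 / (1030 · 2271) = 22.7752 K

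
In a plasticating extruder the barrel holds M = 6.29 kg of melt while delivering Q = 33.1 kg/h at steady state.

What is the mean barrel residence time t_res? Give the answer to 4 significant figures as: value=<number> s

value=684.1 s

Q_s = Q / 3600 = 33.1 / 3600 = 0.00919444 kg/s
t_res = M / Q_s = 6.29 ÷ 0.00919444 = 684.109 s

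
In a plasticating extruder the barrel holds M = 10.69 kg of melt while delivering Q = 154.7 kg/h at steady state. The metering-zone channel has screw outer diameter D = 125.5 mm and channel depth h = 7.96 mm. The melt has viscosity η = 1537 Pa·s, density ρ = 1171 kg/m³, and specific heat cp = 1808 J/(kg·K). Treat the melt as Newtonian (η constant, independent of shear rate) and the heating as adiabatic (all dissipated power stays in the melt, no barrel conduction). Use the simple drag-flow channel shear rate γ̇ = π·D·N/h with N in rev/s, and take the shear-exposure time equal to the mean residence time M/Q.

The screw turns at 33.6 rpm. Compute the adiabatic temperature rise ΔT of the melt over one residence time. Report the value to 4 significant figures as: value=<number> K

Q_s = Q / 3600 = 154.7 / 3600 = 0.0429722 kg/s
t_res = M / Q_s = 10.69 ÷ 0.0429722 = 248.765 s
D = 125.5 mm = 0.1255 m;  h = 7.96 mm = 0.00796 m;  N = 33.6 rpm / 60 = 0.56 rev/s
γ̇ = π D N / h = (π)(0.1255)(0.56) / 0.00796 = 27.7376 s⁻¹
ΔT = η·γ̇²·t_res / (ρ·cp) = 1537 · (27.7376)² · 248.765 / (1171 · 1808) = 138.946 K

value=138.9 K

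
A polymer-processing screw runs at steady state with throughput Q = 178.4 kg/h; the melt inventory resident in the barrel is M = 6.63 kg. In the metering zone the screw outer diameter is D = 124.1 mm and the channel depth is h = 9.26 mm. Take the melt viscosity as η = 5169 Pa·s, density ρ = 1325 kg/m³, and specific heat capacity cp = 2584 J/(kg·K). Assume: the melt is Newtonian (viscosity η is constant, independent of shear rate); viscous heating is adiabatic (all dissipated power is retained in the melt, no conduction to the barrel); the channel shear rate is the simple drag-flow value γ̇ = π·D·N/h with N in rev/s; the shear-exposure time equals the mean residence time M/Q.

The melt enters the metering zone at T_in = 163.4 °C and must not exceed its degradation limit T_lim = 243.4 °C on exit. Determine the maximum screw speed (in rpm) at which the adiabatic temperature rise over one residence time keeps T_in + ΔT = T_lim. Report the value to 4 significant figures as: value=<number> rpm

Q_s = Q / 3600 = 178.4 / 3600 = 0.0495556 kg/s
t_res = M / Q_s = 6.63 / 0.0495556 = 133.789 s
Geometry in SI: D = 124.1 mm → 0.1241 m, h = 9.26 mm → 0.00926 m
ΔT_a = T_lim − T_in = 243.4 − 163.4 = 80 K
γ̇_max² = ΔT_a·ρ·cp / (η·t_res) = [80 × 1325 × 2584] / [5169 × 133.789] = 396.069 s⁻²
γ̇_max = √396.069 = 19.9015 s⁻¹
N_max = γ̇_max·h / (π·D) = 19.9015 · 0.00926 / (π · 0.1241) = 0.472688 rev/s = 28.3613 rpm

value=28.36 rpm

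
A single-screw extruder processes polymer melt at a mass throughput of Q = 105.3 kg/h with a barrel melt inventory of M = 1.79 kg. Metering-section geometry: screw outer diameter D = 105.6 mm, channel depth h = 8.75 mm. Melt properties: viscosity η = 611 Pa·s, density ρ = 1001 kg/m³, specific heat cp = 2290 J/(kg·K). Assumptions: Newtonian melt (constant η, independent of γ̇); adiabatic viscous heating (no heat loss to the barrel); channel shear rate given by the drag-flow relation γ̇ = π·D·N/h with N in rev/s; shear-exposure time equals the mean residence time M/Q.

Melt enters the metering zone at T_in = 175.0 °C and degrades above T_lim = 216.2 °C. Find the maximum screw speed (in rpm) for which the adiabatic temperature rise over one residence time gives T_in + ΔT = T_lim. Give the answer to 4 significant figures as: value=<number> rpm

value=79.53 rpm

Convert throughput: Q = 105.3 kg/h = 105.3/3600 = 0.02925 kg/s
Mean residence time: t_res = M/Q_s = 1.79 kg / 0.02925 kg/s = 61.1966 s
Geometry in SI: D = 105.6 mm → 0.1056 m, h = 8.75 mm → 0.00875 m
ΔT_a = T_lim − T_in = 216.2 − 175.0 = 41.2 K
Invert ΔT = ηγ̇²t_res/(ρcp) for γ̇: γ̇_max² = ΔT_a ρ cp / (η t_res) = 41.2·1001·2290 / (611·61.1966) = 2525.8 s⁻²
Take the square root: γ̇_max = √(2525.8) = 50.2573 s⁻¹
Solve γ̇ = πDN/h for N: N_max = γ̇_max·h/(π·D) = 50.2573 × 0.00875 / (π × 0.1056) = 1.32554 rev/s = 79.5325 rpm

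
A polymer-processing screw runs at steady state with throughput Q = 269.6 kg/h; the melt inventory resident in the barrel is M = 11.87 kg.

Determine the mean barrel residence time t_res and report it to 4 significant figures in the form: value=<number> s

Convert throughput: Q = 269.6 kg/h = 269.6/3600 = 0.0748889 kg/s
t_res = M / Q_s = 11.87 / 0.0748889 = 158.501 s

value=158.5 s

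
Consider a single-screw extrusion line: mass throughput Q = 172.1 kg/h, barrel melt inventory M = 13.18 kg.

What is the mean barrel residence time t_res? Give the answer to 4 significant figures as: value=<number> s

Q_s = Q / 3600 = 172.1 / 3600 = 0.0478056 kg/s
t_res = M / Q_s = 13.18 / 0.0478056 = 275.7 s

value=275.7 s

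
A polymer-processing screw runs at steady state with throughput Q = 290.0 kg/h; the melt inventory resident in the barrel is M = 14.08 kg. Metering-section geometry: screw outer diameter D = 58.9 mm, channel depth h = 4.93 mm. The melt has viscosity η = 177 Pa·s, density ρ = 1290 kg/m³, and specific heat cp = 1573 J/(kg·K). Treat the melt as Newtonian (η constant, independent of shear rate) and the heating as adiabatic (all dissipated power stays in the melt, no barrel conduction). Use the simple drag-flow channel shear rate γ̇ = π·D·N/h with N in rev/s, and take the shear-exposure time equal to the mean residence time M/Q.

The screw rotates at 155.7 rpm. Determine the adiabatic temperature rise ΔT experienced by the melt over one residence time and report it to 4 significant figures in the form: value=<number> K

value=144.6 K

Convert throughput: Q = 290.0 kg/h = 290.0/3600 = 0.0805556 kg/s
Mean residence time: t_res = M/Q_s = 14.08 kg / 0.0805556 kg/s = 174.786 s
D = 58.9 mm = 0.0589 m;  h = 4.93 mm = 0.00493 m;  N = 155.7 rpm / 60 = 2.595 rev/s
γ̇ = π D N / h = (π)(0.0589)(2.595) / 0.00493 = 97.3992 s⁻¹
ΔT = η·γ̇²·t_res / (ρ·cp) = 177 · (97.3992)² · 174.786 / (1290 · 1573) = 144.635 K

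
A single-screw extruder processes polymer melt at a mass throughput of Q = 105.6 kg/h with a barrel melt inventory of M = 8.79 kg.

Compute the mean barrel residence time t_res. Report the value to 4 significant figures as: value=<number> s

Q_s = Q / 3600 = 105.6 / 3600 = 0.0293333 kg/s
Mean residence time: t_res = M/Q_s = 8.79 kg / 0.0293333 kg/s = 299.659 s

value=299.7 s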